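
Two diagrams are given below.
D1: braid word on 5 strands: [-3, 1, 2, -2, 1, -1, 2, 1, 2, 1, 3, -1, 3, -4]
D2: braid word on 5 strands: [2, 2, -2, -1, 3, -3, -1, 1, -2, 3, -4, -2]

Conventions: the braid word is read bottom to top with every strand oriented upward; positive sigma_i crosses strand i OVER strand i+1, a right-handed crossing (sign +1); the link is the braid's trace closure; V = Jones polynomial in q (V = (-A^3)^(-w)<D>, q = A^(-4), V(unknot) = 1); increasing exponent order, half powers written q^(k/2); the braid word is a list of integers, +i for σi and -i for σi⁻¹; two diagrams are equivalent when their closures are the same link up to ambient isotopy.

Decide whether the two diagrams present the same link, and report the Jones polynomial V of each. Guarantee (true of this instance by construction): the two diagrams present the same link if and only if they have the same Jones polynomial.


same link: no
V(D1) = q + q^3 - q^4  [14 crossings, <D> = -A^-4 + 1 + A^8, w = +4]
D2 (bracket A^-6; 12 crossings at w = -2): V = 1
note: comparing 2 Jones polynomials yields 2 groups


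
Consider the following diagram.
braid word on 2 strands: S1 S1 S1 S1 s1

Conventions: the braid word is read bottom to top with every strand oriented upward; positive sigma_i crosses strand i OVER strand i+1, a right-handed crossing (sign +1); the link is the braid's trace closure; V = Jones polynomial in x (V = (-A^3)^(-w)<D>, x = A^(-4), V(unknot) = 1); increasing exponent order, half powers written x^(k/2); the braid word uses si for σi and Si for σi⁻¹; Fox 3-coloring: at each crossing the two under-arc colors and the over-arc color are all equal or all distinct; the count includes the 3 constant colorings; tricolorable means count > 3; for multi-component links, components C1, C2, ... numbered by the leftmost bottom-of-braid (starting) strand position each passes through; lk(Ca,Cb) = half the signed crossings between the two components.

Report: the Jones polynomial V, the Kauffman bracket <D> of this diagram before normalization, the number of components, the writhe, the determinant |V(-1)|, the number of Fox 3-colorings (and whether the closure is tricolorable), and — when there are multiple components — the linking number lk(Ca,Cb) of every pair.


V = -x^-4 + x^-3 + x^-1
<D> = -A^-5 - A^3 + A^7 (w = -3)
1 component over 5 crossings, w = -3
9 Fox colorings among 3^5, |V(-1)| = 3: tricolorable
why: |V(-1)| = 3: so tricolorable, since 3 divides 3


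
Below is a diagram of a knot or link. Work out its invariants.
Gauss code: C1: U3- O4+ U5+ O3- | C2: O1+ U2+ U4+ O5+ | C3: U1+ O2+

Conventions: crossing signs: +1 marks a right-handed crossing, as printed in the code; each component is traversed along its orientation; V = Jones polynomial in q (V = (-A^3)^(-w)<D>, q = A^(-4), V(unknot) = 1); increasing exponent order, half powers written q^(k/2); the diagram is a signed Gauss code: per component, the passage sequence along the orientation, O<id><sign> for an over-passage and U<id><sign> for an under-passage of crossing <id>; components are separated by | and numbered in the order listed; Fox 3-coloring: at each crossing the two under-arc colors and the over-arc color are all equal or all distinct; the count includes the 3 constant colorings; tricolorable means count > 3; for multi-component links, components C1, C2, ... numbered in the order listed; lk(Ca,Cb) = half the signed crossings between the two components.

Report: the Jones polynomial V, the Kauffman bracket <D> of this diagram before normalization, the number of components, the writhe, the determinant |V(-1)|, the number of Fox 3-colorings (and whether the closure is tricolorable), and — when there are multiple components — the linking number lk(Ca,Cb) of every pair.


V(q) = q + 2q^3 + q^5
bracket: -A^-11 - 2A^-3 - A^5, w = +3
3 components, writhe +3, over 5 crossings
lk(C1,C2) = +1
linking number lk(C1,C3) = 0
lk(C2,C3): +1
det 4, colorings 3 of 3^5 — not tricolorable
observation: the 3 component pairs carry total linking +2


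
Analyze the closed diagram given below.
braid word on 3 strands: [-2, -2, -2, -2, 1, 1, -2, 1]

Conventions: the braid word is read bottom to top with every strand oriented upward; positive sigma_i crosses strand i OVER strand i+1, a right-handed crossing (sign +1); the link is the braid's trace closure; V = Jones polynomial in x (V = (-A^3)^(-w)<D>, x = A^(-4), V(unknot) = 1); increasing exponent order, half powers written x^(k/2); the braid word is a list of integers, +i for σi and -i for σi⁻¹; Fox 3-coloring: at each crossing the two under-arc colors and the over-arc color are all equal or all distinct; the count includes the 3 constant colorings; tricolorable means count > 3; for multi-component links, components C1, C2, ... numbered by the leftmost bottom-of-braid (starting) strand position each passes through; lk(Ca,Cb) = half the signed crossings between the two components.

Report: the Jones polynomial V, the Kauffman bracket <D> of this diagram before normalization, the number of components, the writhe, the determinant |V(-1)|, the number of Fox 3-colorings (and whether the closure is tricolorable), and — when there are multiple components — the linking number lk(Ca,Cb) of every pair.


Jones polynomial: V(x) = -x^-6 + 2x^-5 - 3x^-4 + 4x^-3 - 4x^-2 + 4x^-1 - 2 + 2x - x^2
<D> = -A^-14 + 2A^-10 - 2A^-6 + 4A^-2 - 4A^2 + 4A^6 - 3A^10 + 2A^14 - A^18; writhe -2
components 1, writhe -2 (8 crossings)
3-colorings: 3 of 3^8, det 23 — not tricolorable
note: V spans 8 powers of x: at least 8 crossings in any diagram


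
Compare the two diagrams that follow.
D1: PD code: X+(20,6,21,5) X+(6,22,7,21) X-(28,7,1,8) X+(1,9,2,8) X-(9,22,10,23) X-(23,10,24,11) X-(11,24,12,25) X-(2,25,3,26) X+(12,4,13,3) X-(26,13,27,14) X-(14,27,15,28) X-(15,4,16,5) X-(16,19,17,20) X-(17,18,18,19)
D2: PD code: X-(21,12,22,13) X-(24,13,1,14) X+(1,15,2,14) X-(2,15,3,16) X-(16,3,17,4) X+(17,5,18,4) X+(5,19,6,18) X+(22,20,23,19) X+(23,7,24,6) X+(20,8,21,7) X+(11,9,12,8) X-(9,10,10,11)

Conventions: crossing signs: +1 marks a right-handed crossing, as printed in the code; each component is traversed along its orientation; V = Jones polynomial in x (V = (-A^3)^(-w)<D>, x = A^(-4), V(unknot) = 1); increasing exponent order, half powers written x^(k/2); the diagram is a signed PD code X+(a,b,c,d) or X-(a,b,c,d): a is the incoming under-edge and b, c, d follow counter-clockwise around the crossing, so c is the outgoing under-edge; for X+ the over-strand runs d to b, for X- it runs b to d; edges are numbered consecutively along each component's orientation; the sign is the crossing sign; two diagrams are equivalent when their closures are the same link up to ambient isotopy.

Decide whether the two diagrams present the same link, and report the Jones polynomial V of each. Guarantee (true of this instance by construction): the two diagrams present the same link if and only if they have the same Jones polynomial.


equivalent: no
V(D1) = -x^-6 + x^-5 - x^-4 + 2x^-3 - x^-2 + x^-1  (w -6, c 14, <D> = A^-14 - A^-10 + 2A^-6 - A^-2 + A^2 - A^6)
V(D2) = 1  (w +2, c 12, <D> = A^6)
why: V(x) takes 2 values over 2 diagrams, fixing the grouping


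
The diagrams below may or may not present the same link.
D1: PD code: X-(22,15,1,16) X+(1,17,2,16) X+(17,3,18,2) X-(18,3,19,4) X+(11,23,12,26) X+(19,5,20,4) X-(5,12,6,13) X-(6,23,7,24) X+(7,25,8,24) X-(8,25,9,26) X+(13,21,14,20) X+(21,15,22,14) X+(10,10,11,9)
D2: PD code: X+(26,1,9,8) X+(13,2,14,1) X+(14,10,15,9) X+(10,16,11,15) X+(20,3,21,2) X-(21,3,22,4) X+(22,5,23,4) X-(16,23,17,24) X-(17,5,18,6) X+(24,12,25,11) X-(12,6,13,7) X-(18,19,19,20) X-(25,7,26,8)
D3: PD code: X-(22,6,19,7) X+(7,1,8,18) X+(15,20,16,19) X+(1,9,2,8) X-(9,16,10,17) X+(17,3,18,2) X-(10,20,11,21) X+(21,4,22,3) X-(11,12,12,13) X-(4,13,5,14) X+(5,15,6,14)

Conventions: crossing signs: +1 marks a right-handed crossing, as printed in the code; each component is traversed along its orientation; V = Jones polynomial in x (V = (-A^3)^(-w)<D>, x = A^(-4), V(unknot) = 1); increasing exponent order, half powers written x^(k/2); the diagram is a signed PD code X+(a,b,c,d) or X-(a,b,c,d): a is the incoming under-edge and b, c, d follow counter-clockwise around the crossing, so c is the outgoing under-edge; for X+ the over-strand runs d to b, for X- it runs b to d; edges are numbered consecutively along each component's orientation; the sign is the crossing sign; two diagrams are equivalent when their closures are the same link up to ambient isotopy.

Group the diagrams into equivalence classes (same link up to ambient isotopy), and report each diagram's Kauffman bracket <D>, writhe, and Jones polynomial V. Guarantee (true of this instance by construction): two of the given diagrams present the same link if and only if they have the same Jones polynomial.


equivalence classes: {D1, D2, D3}
D1 (bracket -A^-9 + A^-1 + A^3 + A^7; 13 crossings at w = +3): V = -x^(1/2) - x^(3/2) - x^(5/2) + x^(9/2)
D2 (bracket -A^-15 + A^-7 + A^-3 + A; 13 crossings at w = +1): V = -x^(1/2) - x^(3/2) - x^(5/2) + x^(9/2)
V(D3) = -x^(1/2) - x^(3/2) - x^(5/2) + x^(9/2)  [11 crossings, <D> = -A^-15 + A^-7 + A^-3 + A, w = +1]
key observation: all 3 diagrams share one V(x), hence one class


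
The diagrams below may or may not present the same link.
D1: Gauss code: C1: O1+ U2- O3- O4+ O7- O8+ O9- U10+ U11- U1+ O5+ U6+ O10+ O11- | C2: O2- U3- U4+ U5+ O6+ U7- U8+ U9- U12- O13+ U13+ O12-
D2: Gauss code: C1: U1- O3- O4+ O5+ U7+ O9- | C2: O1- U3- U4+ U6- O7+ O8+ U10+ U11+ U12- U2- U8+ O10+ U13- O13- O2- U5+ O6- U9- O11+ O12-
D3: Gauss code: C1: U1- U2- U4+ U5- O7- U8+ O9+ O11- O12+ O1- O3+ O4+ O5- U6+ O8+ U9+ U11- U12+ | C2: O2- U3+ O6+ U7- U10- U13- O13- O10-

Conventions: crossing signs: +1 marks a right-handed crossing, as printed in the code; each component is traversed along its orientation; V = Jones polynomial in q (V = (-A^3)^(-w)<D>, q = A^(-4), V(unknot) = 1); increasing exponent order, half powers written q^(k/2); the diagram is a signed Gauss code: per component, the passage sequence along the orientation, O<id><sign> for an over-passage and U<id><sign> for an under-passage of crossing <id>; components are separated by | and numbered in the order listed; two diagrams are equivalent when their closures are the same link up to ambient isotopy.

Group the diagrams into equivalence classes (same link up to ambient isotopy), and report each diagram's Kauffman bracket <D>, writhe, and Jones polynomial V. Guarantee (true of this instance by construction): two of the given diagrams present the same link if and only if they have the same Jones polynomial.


grouping into links: {D1, D3} | {D2}
V(D1) = -q^(-3/2) + q^(-1/2) - 2q^(1/2) + q^(3/2) - 2q^(5/2) + q^(7/2)  (w +1, c 13, <D> = -A^-11 + 2A^-7 - A^-3 + 2A - A^5 + A^9)
D2 (bracket A^-9 - A^-5 + 2A^-1 - A^3 + 2A^7 - A^11; 13 crossings at w = -1): V = q^(-7/2) - 2q^(-5/2) + q^(-3/2) - 2q^(-1/2) + q^(1/2) - q^(3/2)
D3 (bracket -A^-17 + 2A^-13 - A^-9 + 2A^-5 - A^-1 + A^3; 13 crossings at w = -1): V = -q^(-3/2) + q^(-1/2) - 2q^(1/2) + q^(3/2) - 2q^(5/2) + q^(7/2)
why: 2 values of V(q) split the 3 diagrams


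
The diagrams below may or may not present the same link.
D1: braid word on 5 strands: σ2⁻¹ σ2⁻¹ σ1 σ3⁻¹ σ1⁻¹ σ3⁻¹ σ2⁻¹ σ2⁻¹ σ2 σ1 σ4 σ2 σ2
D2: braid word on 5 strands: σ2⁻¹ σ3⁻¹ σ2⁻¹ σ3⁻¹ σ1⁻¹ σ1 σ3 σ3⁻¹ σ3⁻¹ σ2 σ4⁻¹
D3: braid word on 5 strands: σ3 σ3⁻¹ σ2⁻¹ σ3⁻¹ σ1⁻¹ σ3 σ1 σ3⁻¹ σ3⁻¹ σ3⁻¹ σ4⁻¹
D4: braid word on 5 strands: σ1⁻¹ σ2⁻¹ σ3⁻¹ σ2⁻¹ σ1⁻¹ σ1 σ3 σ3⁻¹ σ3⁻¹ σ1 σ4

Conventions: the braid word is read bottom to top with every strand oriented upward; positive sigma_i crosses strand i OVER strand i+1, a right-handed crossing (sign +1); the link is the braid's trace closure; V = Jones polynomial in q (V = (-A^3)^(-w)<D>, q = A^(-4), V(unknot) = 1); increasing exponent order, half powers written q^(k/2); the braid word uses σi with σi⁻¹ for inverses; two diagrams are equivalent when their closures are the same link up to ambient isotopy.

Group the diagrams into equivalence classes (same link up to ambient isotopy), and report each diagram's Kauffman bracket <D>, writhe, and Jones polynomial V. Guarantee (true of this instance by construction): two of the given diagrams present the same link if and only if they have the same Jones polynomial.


classes: {D1} | {D2, D3, D4}
V(D1) = -q^(-5/2) - q^(-1/2)  [13 crossings, <D> = A^-1 + A^7, w = -1]
V(D2) = q^(-9/2) - q^(-5/2) - q^(-3/2) - q^(-1/2)  (w -5, c 11, <D> = A^-13 + A^-9 + A^-5 - A^3)
D3 (bracket A^-13 + A^-9 + A^-5 - A^3; 11 crossings at w = -5): V = q^(-9/2) - q^(-5/2) - q^(-3/2) - q^(-1/2)
V(D4) = q^(-9/2) - q^(-5/2) - q^(-3/2) - q^(-1/2)  (w -3, c 11, <D> = A^-7 + A^-3 + A - A^9)
note: 2 classes among 4 diagrams; unequal V(q) rules out equality


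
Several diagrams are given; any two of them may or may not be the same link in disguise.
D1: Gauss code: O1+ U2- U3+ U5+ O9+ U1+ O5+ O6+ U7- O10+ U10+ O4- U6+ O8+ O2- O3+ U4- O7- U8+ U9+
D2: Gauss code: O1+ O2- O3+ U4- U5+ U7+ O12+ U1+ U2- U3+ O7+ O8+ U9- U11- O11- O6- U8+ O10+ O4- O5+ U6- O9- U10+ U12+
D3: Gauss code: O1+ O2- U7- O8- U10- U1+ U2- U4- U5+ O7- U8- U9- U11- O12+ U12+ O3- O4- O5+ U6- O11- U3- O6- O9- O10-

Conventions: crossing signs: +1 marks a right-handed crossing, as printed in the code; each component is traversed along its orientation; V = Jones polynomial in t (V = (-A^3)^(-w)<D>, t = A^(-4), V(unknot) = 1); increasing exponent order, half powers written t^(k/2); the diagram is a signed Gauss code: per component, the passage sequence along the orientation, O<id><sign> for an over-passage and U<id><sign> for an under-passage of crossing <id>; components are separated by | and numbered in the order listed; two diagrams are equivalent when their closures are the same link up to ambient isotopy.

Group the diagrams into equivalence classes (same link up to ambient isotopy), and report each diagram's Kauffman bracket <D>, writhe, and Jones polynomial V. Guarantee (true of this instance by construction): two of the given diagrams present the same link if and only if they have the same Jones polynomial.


classes: {D1, D2} | {D3}
V(D1) = t^-1 - 1 + 2t - 3t^2 + 3t^3 - 2t^4 + 2t^5 - t^6  [10 crossings, <D> = -A^-12 + 2A^-8 - 2A^-4 + 3 - 3A^4 + 2A^8 - A^12 + A^16, w = +4]
V(D2) = t^-1 - 1 + 2t - 3t^2 + 3t^3 - 2t^4 + 2t^5 - t^6  (w +2, c 12, <D> = -A^-18 + 2A^-14 - 2A^-10 + 3A^-6 - 3A^-2 + 2A^2 - A^6 + A^10)
D3 (bracket A^-10 + 2A^-2 - 2A^2 + A^6 - 2A^10 + A^14; 12 crossings at w = -6): V = t^-8 - 2t^-7 + t^-6 - 2t^-5 + 2t^-4 + t^-2
note: 2 values of V(t) split the 3 diagrams


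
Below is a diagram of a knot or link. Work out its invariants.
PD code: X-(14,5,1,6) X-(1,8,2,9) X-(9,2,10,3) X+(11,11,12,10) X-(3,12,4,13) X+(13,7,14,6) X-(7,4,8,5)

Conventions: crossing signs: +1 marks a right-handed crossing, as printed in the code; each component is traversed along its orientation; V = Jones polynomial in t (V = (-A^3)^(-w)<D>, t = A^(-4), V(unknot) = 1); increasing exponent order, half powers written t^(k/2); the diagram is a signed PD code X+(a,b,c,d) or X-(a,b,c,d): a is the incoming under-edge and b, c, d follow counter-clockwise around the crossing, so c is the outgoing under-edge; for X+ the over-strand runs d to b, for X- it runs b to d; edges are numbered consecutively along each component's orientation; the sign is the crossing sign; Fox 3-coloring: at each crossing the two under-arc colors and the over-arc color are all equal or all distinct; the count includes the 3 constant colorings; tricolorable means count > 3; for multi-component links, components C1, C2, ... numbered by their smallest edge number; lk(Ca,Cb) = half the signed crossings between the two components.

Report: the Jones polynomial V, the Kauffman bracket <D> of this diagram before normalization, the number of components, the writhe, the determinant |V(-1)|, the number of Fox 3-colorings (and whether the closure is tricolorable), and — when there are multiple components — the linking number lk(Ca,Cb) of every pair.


V(t) = -t^-4 + t^-3 + t^-1
bracket: -A^-5 - A^3 + A^7, w = -3
1 component, writhe -3, over 7 crossings
det 3, colorings 9 of 3^7 — tricolorable
observation: V spans 3 powers of t: at least 3 crossings in any diagram


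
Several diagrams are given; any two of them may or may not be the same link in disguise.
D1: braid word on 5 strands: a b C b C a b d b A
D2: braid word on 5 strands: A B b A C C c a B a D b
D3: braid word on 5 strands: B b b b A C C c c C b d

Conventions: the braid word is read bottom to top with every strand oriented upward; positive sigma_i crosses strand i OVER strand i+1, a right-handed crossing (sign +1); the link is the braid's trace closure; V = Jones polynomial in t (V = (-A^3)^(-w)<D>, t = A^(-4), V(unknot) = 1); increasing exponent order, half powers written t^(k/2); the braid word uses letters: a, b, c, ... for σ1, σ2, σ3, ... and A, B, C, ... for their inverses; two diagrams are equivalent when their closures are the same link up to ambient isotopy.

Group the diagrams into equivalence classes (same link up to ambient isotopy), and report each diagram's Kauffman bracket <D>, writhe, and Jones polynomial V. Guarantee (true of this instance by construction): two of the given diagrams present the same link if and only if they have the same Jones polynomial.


equivalence classes: {D1} | {D2} | {D3}
D1 (bracket A^-8 - 2A^-4 + 2 - 2A^4 + 2A^8 - A^12 + A^16; 10 crossings at w = +4): V = t^-1 - 1 + 2t - 2t^2 + 2t^3 - 2t^4 + t^5
V(D2) = 1  (w -2, c 12, <D> = A^-6)
D3 (bracket -A^-10 + A^-6 + A^2; 12 crossings at w = +2): V = t + t^3 - t^4
key observation: 3 values of V(t) split the 3 diagrams


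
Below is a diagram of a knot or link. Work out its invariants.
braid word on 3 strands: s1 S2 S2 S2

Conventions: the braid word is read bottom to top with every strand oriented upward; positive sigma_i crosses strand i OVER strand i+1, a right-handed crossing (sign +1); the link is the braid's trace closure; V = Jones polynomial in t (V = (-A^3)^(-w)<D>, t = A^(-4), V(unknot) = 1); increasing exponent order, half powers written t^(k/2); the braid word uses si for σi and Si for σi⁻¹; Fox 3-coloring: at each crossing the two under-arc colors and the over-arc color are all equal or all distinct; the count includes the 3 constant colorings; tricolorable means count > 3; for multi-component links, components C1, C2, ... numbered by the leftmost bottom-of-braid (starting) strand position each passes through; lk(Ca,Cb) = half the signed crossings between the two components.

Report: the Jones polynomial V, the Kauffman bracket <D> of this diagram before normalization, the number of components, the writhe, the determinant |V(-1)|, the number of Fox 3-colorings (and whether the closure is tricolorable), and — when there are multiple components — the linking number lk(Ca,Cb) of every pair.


V(t) = -t^-4 + t^-3 + t^-1
bracket: A^-2 + A^6 - A^10, w = -2
1 component, writhe -2, over 4 crossings
det 3, colorings 9 of 3^4 — tricolorable
observation: the span of V is 3, forcing >= 3 crossings in any diagram


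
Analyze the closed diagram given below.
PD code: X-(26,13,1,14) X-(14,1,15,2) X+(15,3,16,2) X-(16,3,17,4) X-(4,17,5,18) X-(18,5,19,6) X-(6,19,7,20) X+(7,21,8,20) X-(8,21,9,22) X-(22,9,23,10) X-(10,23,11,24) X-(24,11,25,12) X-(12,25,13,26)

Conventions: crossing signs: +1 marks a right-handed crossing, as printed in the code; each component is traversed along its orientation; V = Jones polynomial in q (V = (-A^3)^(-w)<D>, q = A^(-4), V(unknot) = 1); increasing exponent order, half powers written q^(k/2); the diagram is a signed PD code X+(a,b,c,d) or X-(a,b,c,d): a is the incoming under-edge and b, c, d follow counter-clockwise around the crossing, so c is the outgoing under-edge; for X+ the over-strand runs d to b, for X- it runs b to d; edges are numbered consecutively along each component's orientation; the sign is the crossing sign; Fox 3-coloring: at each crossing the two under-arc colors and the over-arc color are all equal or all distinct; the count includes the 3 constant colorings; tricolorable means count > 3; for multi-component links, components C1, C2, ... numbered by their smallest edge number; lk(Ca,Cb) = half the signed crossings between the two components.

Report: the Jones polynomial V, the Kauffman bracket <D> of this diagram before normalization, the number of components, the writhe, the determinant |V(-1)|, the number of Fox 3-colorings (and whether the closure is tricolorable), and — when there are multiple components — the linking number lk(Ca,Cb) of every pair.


Jones polynomial: V(q) = -q^-13 + q^-12 - q^-11 + q^-10 - q^-9 + q^-8 - q^-7 + q^-6 + q^-4
<D> = -A^-11 - A^-3 + A - A^5 + A^9 - A^13 + A^17 - A^21 + A^25; writhe -9
components 1, writhe -9 (13 crossings)
3-colorings: 9 of 3^13, det 9 — tricolorable
note: the span of V is 9, forcing >= 9 crossings in any diagram


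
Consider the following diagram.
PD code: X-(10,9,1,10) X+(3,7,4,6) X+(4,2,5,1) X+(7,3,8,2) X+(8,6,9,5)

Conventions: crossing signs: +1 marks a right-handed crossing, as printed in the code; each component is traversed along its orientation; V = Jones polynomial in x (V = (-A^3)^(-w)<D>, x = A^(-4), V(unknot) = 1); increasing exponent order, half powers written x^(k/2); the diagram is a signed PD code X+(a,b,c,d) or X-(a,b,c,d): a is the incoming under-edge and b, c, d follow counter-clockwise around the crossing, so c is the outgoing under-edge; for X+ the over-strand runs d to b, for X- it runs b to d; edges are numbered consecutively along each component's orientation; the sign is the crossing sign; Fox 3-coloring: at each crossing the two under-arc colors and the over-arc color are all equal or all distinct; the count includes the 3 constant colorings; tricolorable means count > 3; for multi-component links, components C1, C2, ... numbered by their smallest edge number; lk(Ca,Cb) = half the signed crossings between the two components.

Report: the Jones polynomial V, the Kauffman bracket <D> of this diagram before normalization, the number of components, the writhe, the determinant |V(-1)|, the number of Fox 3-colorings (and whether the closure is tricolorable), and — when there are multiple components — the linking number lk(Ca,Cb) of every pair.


V(x) = x + x^3 - x^4
bracket: A^-7 - A^-3 - A^5, w = +3
1 component, writhe +3, over 5 crossings
det 3, colorings 9 of 3^5 — tricolorable
observation: V spans 3 powers of x: at least 3 crossings in any diagram


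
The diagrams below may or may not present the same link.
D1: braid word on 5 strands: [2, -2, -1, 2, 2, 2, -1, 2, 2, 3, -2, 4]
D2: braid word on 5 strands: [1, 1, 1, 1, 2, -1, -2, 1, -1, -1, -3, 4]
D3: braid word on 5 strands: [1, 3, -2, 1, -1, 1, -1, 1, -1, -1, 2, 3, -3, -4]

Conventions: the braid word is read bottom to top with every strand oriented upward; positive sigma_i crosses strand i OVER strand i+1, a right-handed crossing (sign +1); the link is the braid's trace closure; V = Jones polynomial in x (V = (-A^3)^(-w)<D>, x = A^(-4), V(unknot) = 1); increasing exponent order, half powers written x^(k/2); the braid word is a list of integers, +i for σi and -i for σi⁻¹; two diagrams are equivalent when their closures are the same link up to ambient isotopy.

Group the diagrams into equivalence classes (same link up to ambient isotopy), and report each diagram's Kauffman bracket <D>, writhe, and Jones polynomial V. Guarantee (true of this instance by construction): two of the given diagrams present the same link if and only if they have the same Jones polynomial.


equivalence classes: {D1} | {D2} | {D3}
D1 (bracket A^-8 - 2A^-4 + 2 - 2A^4 + 2A^8 - A^12 + A^16; 12 crossings at w = +4): V = x^-1 - 1 + 2x - 2x^2 + 2x^3 - 2x^4 + x^5
D2 (bracket -A^-10 + A^-6 + A^2; 12 crossings at w = +2): V = x + x^3 - x^4
V(D3) = 1  (w 0, c 14, <D> = 1)
observation: 3 values of V(x) split the 3 diagrams


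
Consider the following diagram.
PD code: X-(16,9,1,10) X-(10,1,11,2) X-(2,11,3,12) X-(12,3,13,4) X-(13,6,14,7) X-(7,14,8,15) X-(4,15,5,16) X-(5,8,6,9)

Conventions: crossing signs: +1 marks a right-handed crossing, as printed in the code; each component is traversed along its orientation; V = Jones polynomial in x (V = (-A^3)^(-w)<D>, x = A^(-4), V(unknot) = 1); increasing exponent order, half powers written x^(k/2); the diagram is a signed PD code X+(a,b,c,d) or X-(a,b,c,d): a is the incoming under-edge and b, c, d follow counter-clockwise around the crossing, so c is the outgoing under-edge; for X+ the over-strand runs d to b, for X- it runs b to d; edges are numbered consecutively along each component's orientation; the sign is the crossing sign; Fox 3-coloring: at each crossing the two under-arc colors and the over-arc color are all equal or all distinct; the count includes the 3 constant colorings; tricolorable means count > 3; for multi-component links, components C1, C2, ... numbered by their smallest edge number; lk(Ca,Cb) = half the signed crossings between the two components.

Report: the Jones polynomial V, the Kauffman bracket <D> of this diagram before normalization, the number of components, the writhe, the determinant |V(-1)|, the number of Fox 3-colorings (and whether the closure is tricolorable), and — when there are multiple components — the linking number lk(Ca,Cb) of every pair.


V(x) = -x^-10 + x^-9 - x^-8 + x^-7 - x^-6 + x^-5 + x^-3
bracket: A^-12 + A^-4 - 1 + A^4 - A^8 + A^12 - A^16, w = -8
1 component, writhe -8, over 8 crossings
det 7, colorings 3 of 3^8 — not tricolorable
observation: det 7 = |V(-1)|; not divisible by 3, so not tricolorable


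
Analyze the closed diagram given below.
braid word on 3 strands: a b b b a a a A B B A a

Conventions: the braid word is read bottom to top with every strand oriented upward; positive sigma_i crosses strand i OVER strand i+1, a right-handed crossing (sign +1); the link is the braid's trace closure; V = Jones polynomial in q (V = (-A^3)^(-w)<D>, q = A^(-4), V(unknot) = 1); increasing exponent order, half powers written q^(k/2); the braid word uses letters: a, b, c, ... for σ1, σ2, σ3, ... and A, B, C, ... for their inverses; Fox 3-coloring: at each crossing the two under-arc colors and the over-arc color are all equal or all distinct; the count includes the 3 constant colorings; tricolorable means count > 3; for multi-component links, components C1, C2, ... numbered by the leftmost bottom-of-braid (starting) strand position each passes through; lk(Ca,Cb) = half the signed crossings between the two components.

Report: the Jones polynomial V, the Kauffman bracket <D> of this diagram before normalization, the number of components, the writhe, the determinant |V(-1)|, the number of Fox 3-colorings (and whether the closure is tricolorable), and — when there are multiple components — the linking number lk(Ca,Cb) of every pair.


V(q) = 2q - 2q^2 + 3q^3 - 3q^4 + 2q^5 - 2q^6 + q^7
bracket: A^-16 - 2A^-12 + 2A^-8 - 3A^-4 + 3 - 2A^4 + 2A^8, w = +4
1 component, writhe +4, over 12 crossings
det 15, colorings 9 of 3^12 — tricolorable
observation: V spans 6 powers of q: at least 6 crossings in any diagram


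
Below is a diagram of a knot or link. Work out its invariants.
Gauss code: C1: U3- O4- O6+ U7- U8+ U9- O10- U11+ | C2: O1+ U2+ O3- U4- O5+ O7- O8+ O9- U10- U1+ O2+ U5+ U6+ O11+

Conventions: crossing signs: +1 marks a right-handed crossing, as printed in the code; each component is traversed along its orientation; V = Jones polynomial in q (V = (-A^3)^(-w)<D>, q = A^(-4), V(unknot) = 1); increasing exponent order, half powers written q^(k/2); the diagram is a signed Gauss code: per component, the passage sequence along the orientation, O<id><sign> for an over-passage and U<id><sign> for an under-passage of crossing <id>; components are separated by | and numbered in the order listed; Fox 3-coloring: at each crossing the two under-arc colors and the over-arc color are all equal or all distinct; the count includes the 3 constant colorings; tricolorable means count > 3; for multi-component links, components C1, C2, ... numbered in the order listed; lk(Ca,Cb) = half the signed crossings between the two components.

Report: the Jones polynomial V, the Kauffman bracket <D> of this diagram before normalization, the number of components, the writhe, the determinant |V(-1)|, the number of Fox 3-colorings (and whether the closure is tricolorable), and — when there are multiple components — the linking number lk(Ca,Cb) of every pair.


V = -q^(-5/2) + q^(-3/2) - 2q^(-1/2) + q^(1/2) - 2q^(3/2) + q^(5/2) - q^(7/2) + q^(9/2)
<D> = -A^-15 + A^-11 - A^-7 + 2A^-3 - A + 2A^5 - A^9 + A^13 (w = +1)
2 components over 11 crossings, w = +1
lk(C1,C2): -1
3 Fox colorings among 3^11, |V(-1)| = 10: not tricolorable
why: |V(-1)| = 10: so not tricolorable, since 3 does not divide 10


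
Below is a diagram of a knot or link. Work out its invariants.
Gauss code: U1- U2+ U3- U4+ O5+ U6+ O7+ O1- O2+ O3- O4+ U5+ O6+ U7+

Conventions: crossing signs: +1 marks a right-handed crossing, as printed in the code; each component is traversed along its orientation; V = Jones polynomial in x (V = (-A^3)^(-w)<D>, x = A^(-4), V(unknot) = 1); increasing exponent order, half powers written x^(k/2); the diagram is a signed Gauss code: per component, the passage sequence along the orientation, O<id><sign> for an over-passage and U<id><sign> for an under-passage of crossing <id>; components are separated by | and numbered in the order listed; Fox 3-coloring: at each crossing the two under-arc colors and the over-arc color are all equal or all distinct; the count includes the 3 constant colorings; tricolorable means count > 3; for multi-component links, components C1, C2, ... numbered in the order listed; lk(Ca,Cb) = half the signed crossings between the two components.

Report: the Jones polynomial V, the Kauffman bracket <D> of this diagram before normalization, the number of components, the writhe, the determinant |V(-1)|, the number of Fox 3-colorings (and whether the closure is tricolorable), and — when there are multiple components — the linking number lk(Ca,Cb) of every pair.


V = x + x^3 - x^4
<D> = A^-7 - A^-3 - A^5 (w = +3)
1 component over 7 crossings, w = +3
9 Fox colorings among 3^7, |V(-1)| = 3: tricolorable
why: V spans 3 powers of x: at least 3 crossings in any diagram


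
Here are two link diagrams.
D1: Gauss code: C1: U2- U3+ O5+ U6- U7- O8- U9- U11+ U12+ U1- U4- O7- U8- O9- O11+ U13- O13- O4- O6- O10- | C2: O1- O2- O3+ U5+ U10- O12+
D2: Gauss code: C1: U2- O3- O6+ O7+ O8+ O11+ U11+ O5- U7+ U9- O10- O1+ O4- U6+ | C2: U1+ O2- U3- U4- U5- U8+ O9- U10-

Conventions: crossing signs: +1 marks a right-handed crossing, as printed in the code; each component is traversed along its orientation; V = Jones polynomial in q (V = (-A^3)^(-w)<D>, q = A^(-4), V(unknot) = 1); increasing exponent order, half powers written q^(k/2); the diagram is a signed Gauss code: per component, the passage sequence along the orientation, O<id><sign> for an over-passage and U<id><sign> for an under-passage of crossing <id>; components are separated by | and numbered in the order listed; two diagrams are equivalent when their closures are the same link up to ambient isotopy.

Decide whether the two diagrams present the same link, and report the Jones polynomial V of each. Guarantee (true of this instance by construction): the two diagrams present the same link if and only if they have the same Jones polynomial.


same link: no
V(D1) = q^(-9/2) - q^(-5/2) - q^(-3/2) - q^(-1/2)  [13 crossings, <D> = A^-13 + A^-9 + A^-5 - A^3, w = -5]
V(D2) = -q^(-9/2) - q^(-5/2) + q^(-3/2) - q^(-1/2)  [11 crossings, <D> = A^-1 - A^3 + A^7 + A^15, w = -1]
insight: 2 classes among 2 diagrams; unequal V(q) rules out equality


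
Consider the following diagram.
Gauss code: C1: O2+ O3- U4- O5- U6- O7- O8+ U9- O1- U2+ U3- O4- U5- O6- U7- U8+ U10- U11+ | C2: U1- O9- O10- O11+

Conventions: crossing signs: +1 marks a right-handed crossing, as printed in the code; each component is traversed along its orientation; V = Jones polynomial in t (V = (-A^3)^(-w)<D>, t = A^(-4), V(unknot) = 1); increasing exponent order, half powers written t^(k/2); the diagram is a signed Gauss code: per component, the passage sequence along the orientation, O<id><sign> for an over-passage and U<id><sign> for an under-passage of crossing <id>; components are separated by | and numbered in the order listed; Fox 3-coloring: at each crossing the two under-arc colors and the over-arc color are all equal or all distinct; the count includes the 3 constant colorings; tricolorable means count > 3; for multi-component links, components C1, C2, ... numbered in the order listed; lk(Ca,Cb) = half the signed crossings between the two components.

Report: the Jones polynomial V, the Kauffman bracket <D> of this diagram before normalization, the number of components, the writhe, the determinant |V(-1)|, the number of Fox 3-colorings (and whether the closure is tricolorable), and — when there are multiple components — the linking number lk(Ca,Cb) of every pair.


V = t^(-13/2) - t^(-11/2) + t^(-9/2) - 2t^(-7/2) - t^(-3/2)
<D> = A^-9 + 2A^-1 - A^3 + A^7 - A^11 (w = -5)
2 components over 11 crossings, w = -5
lk(C1,C2): -1
9 Fox colorings among 3^11, |V(-1)| = 6: tricolorable
why: |V(-1)| = 6: so tricolorable, since 3 divides 6


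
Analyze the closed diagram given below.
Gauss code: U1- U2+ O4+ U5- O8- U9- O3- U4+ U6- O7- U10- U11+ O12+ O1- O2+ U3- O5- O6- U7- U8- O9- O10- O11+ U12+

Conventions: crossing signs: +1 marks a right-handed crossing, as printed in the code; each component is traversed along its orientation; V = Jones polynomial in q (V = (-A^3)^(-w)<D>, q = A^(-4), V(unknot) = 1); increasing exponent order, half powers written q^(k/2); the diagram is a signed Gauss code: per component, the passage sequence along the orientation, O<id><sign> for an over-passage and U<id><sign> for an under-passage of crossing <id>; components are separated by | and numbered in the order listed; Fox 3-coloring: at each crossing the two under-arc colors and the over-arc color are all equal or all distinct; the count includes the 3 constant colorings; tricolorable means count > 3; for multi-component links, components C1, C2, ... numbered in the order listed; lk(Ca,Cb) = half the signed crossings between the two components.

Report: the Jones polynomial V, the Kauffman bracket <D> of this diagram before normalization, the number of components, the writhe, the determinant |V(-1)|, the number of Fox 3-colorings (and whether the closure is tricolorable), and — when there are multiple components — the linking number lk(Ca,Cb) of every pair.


V = q^-7 - 2q^-6 + 2q^-5 - 3q^-4 + 3q^-3 - 2q^-2 + 2q^-1
<D> = 2A^-8 - 2A^-4 + 3 - 3A^4 + 2A^8 - 2A^12 + A^16 (w = -4)
1 component over 12 crossings, w = -4
9 Fox colorings among 3^12, |V(-1)| = 15: tricolorable
why: w = -4 (over 12 crossings) is diagram-only; (-A^3)^(4) removes it from V


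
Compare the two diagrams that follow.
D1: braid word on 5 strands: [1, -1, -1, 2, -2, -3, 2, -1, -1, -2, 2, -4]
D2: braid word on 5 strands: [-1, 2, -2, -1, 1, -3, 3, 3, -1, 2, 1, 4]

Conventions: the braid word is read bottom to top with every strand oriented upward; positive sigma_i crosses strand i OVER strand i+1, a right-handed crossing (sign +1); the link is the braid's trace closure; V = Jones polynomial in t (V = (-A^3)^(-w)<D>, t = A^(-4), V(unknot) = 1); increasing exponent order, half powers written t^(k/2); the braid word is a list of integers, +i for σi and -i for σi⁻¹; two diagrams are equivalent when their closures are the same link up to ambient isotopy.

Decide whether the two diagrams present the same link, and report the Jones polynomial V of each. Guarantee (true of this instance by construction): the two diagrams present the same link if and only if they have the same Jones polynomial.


same link: no
V(D1) = -t^-4 + t^-3 + t^-1  [12 crossings, <D> = A^-8 + 1 - A^4, w = -4]
V(D2) = 1  (w +2, c 12, <D> = A^6)
note: V(t) takes 2 values over 2 diagrams, fixing the grouping


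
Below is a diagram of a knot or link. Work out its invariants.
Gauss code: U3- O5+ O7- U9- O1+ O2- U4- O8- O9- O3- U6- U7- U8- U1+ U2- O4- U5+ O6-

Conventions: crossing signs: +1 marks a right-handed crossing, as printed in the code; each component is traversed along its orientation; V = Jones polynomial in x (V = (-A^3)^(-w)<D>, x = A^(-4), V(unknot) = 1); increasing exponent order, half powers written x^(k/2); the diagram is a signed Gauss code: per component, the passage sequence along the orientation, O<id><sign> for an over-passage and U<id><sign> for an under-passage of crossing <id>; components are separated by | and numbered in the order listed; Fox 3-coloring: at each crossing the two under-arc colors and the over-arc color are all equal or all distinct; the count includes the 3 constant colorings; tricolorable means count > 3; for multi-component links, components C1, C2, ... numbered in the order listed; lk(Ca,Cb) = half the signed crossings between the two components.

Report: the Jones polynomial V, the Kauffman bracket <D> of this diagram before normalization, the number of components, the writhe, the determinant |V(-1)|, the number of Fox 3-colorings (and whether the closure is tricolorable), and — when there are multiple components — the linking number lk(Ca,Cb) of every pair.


V = -x^-6 + x^-5 - x^-4 + 2x^-3 - x^-2 + x^-1
<D> = -A^-11 + A^-7 - 2A^-3 + A - A^5 + A^9 (w = -5)
1 component over 9 crossings, w = -5
3 Fox colorings among 3^9, |V(-1)| = 7: not tricolorable
why: w = -5 shifts under R1 moves; the (-A^3)^(5) factor cancels that in V


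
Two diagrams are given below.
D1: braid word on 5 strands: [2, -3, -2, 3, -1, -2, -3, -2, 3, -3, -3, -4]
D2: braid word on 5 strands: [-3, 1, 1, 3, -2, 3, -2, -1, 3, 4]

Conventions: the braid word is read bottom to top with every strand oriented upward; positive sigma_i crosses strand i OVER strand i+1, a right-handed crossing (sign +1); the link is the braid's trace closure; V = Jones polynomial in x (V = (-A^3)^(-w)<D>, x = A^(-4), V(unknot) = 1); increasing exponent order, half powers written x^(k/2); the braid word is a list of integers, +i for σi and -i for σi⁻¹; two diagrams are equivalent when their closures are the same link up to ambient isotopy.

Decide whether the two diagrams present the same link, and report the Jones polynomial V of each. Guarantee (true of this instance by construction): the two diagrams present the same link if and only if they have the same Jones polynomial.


same link: no
V(D1) = -x^-6 + x^-5 - x^-4 + 2x^-3 - x^-2 + x^-1  [12 crossings, <D> = A^-14 - A^-10 + 2A^-6 - A^-2 + A^2 - A^6, w = -6]
D2 (bracket A^-2 - A^2 + A^6 - A^10 + A^14; 10 crossings at w = +2): V = x^-2 - x^-1 + 1 - x + x^2
note: V(x) takes 2 values over 2 diagrams, fixing the grouping


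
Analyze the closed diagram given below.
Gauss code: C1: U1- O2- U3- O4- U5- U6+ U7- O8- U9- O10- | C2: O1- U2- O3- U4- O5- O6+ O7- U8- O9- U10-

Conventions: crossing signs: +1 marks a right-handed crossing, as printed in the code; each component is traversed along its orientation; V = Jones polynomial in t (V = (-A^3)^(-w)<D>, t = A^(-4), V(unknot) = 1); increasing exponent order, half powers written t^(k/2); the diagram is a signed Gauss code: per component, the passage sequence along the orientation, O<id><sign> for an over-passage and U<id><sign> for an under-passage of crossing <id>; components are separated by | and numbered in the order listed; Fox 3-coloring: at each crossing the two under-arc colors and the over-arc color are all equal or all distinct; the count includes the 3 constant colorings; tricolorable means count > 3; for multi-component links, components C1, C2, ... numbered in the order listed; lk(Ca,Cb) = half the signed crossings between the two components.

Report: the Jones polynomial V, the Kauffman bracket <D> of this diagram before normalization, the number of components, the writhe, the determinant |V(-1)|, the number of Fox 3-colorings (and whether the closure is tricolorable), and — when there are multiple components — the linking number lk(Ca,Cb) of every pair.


V = -t^(-23/2) + t^(-21/2) - t^(-19/2) + t^(-17/2) - t^(-15/2) + t^(-13/2) - t^(-11/2) - t^(-7/2)
<D> = -A^-10 - A^-2 + A^2 - A^6 + A^10 - A^14 + A^18 - A^22 (w = -8)
2 components over 10 crossings, w = -8
lk(C1,C2): -4
3 Fox colorings among 3^10, |V(-1)| = 8: not tricolorable
why: det 8 = |V(-1)|; not divisible by 3, so not tricolorable
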